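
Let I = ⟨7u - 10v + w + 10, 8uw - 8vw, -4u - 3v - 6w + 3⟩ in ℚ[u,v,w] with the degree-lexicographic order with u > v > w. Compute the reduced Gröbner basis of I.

f_1 = 7u - 10v + w + 10, LT = u.
f_2 = 8uw - 8vw, LT = uw.
f_3 = -4u - 3v - 6w + 3, LT = u.

S(f_1,f_2): lcm = uw. S = -3/7vw + 1/7w² + 10/7w.
  reduce S modulo (f_1, f_2, f_3):
  remainder -3/7vw + 1/7w² + 10/7w ≠ 0; add g_4 = -3/7vw + 1/7w² + 10/7w to the basis.

S(f_1,f_3): lcm = u. S = -61/28v - 19/14w + 61/28.
  reduce S modulo (f_1, f_2, f_3, g_4):
  remainder -61/28v - 19/14w + 61/28 ≠ 0; add g_5 = -61/28v - 19/14w + 61/28 to the basis.

S(f_2,f_3): lcm = uw. S = -7/4vw - 3/2w² + ¾w.
  reduce S modulo (f_1, f_2, f_3, g_4, g_5):
  remainder -25/12w² - 61/12w ≠ 0; add g_6 = -25/12w² - 61/12w to the basis.

The other S-polynomials (S(f_1,g_4), S(f_2,g_4), S(f_3,g_4), S(f_1,g_5), S(f_2,g_5), S(f_3,g_5), S(g_4,g_5), S(f_1,g_6), S(f_2,g_6), S(f_3,g_6), S(g_4,g_6), S(g_5,g_6)) all reduce to 0 modulo the current basis, so we have a Gröbner basis.
Inter-reduce: drop elements whose leading term is divisible by another's, tail-reduce, and make monic.

G = {w² + 61/25w, u + 63/61w, v + 38/61w - 1}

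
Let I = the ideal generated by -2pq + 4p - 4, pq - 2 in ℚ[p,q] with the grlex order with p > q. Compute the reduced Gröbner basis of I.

G = {p - 2, q - 1}

Buchberger's algorithm terminates because the ascending chain of leading-term ideals stabilizes.

f_1 = -2pq + 4p - 4, LT = pq.
f_2 = pq - 2, LT = pq.

S(f_1,f_2): lcm = pq. S = -2p + 4.
  leading term p: no divisor's leading term divides it; move -2p to the remainder.
  leading term 1: no divisor's leading term divides it; move 4 to the remainder.
  remainder -2p + 4 ≠ 0; add g_3 = -2p + 4 to the basis.

S(f_1,g_3): lcm = pq. S = -2p + 2q + 2.
  leading term p: subtract (1)·g_3 from -2p + 2q + 2 → 2q - 2
  leading term q: no divisor's leading term divides it; move 2q to the remainder.
  leading term 1: no divisor's leading term divides it; move -2 to the remainder.
  remainder 2q - 2 ≠ 0; add g_4 = 2q - 2 to the basis.

S(f_2,g_3): lcm = pq. S = 2q - 2.
  leading term q: subtract (1)·g_4 from 2q - 2 → 0
  remainder 0.

S(f_1,g_4): lcm = pq. S = -p + 2.
  leading term p: subtract (½)·g_3 from -p + 2 → 0
  remainder 0.

S(f_2,g_4): lcm = pq. S = p - 2.
  leading term p: subtract (-½)·g_3 from p - 2 → 0
  remainder 0.

S(g_3,g_4): leading monomials are coprime, so the S-polynomial reduces to 0 (Buchberger's first criterion).
Every S-polynomial of the final basis reduces to 0, so we have a Gröbner basis.
Inter-reduce: drop elements whose leading term is divisible by another's, tail-reduce, and make monic.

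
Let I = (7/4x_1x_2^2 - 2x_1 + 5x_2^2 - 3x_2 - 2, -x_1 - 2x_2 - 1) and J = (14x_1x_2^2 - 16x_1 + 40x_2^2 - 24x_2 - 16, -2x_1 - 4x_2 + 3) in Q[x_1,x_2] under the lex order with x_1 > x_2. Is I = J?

No, the ideals differ.

Two ideals are equal iff their reduced Gröbner bases coincide (the reduced basis is unique for a fixed ordering).
Buchberger on the first generating set:
f_1 = 7/4x_1x_2^2 - 2x_1 + 5x_2^2 - 3x_2 - 2, LT = x_1x_2^2.
f_2 = -x_1 - 2x_2 - 1, LT = x_1.

S(f_1,f_2): lcm = x_1x_2^2. S = -8/7x_1 - 2x_2^3 + 13/7x_2^2 - 12/7x_2 - 8/7.
  leading term x_1: subtract (8/7)·f_2 from -8/7x_1 - 2x_2^3 + 13/7x_2^2 - 12/7x_2 - 8/7 → -2x_2^3 + 13/7x_2^2 + 4/7x_2
  leading term x_2^3: no divisor's leading term divides it; move -2x_2^3 to the remainder.
  leading term x_2^2: no divisor's leading term divides it; move 13/7x_2^2 to the remainder.
  leading term x_2: no divisor's leading term divides it; move 4/7x_2 to the remainder.
  remainder -2x_2^3 + 13/7x_2^2 + 4/7x_2 ≠ 0; add g_3 = -2x_2^3 + 13/7x_2^2 + 4/7x_2 to the basis.

The other S-polynomials (S(f_1,g_3), S(f_2,g_3)) all reduce to 0 modulo the current basis, so we have a Gröbner basis.
Inter-reduce: drop elements whose leading term is divisible by another's, tail-reduce, and make monic.
Reduced Gröbner basis: {x_1 + 2x_2 + 1, x_2^3 - 13/14x_2^2 - 2/7x_2}.

Buchberger on the second generating set:
h_1 = 14x_1x_2^2 - 16x_1 + 40x_2^2 - 24x_2 - 16, LT = x_1x_2^2.
h_2 = -2x_1 - 4x_2 + 3, LT = x_1.

S(h_1,h_2): lcm = x_1x_2^2. S = -8/7x_1 - 2x_2^3 + 61/14x_2^2 - 12/7x_2 - 8/7.
  leading term x_1: subtract (4/7)·h_2 from -8/7x_1 - 2x_2^3 + 61/14x_2^2 - 12/7x_2 - 8/7 → -2x_2^3 + 61/14x_2^2 + 4/7x_2 - 20/7
  leading term x_2^3: no divisor's leading term divides it; move -2x_2^3 to the remainder.
  leading term x_2^2: no divisor's leading term divides it; move 61/14x_2^2 to the remainder.
  leading term x_2: no divisor's leading term divides it; move 4/7x_2 to the remainder.
  leading term 1: no divisor's leading term divides it; move -20/7 to the remainder.
  remainder -2x_2^3 + 61/14x_2^2 + 4/7x_2 - 20/7 ≠ 0; add k_3 = -2x_2^3 + 61/14x_2^2 + 4/7x_2 - 20/7 to the basis.

The other S-polynomials (S(h_1,k_3), S(h_2,k_3)) all reduce to 0 modulo the current basis, so we have a Gröbner basis.
Inter-reduce: drop elements whose leading term is divisible by another's, tail-reduce, and make monic.
Reduced Gröbner basis: {x_1 + 2x_2 - 3/2, x_2^3 - 61/28x_2^2 - 2/7x_2 + 10/7}.

The bases are distinct; the ideals are different.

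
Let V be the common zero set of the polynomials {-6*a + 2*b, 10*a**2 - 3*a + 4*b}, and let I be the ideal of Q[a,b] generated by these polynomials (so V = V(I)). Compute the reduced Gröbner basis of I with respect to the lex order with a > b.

This is the nonlinear analogue of row-reducing a linear system.

f_1 = -6*a + 2*b, LT = a.
f_2 = 10*a**2 - 3*a + 4*b, LT = a**2.

S(f_1,f_2): lcm = a**2. S = -1/3*a*b + 3/10*a - 2/5*b.
  leading term a*b: subtract (1/18*b)·f_1 from -1/3*a*b + 3/10*a - 2/5*b → 3/10*a - 1/9*b**2 - 2/5*b
  leading term a: subtract (-1/20)·f_1 from 3/10*a - 1/9*b**2 - 2/5*b → -1/9*b**2 - 3/10*b
  leading term b**2: no divisor's leading term divides it; move -1/9*b**2 to the remainder.
  leading term b: no divisor's leading term divides it; move -3/10*b to the remainder.
  remainder -1/9*b**2 - 3/10*b ≠ 0; add g_3 = -1/9*b**2 - 3/10*b to the basis.

The other S-polynomials (S(f_1,g_3), S(f_2,g_3)) all reduce to 0 modulo the current basis, so we have a Gröbner basis.
Inter-reduce: drop elements whose leading term is divisible by another's, tail-reduce, and make monic.

G = {a - 1/3*b, b**2 + 27/10*b}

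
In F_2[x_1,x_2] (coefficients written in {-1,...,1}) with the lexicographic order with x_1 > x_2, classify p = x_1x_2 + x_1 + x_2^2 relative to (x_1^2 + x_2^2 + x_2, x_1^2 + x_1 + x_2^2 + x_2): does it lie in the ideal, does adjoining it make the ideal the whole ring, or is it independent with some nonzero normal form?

First compute the reduced Gröbner basis of I by Buchberger's algorithm.
f_1 = x_1^2 + x_2^2 + x_2, LT = x_1^2.
f_2 = x_1^2 + x_1 + x_2^2 + x_2, LT = x_1^2.

S(f_1,f_2): lcm = x_1^2. S = x_1.
  leading term x_1: no divisor's leading term divides it; move x_1 to the remainder.
  remainder x_1 ≠ 0; add h_3 = x_1 to the basis.

S(f_1,h_3): lcm = x_1^2. S = x_2^2 + x_2.
  leading term x_2^2: no divisor's leading term divides it; move x_2^2 to the remainder.
  leading term x_2: no divisor's leading term divides it; move x_2 to the remainder.
  remainder x_2^2 + x_2 ≠ 0; add h_4 = x_2^2 + x_2 to the basis.

The other S-polynomials (S(f_2,h_3), S(f_1,h_4), S(f_2,h_4), S(h_3,h_4)) all reduce to 0 modulo the current basis, so we have a Gröbner basis.
Inter-reduce: drop elements whose leading term is divisible by another's, tail-reduce, and make monic.
Reduced Gröbner basis: {x_1, x_2^2 + x_2}.
Label its elements g_1 = x_1, g_2 = x_2^2 + x_2.

Reduce p = x_1x_2 + x_1 + x_2^2 modulo G:
  leading term x_1x_2: subtract (x_2)·g_1 from x_1x_2 + x_1 + x_2^2 → x_1 + x_2^2
  leading term x_1: subtract (1)·g_1 from x_1 + x_2^2 → x_2^2
  leading term x_2^2: subtract (1)·g_2 from x_2^2 → x_2
  leading term x_2: no divisor's leading term divides it; move x_2 to the remainder.
  normal form = x_2.
The normal form is nonzero, so p ∉ I. Since p minus its normal form lies in I, I + (p) = I + (r) where r = x_2; decide whether this ideal is the whole ring.
Run Buchberger on G together with r (pairs among the g_i already reduce to 0 since G is a Gröbner basis):
g_1 = x_1, LT = x_1.
g_2 = x_2^2 + x_2, LT = x_2^2.
r = x_2, LT = x_2.

The S-polynomials (S(g_1,g_2), S(g_1,r), S(g_2,r)) all reduce to 0 modulo the current basis, so we have a Gröbner basis.
Inter-reduce: drop elements whose leading term is divisible by another's, tail-reduce, and make monic.
Reduced Gröbner basis: {x_1, x_2}.
The reduced Gröbner basis of I + (p) is {x_1, x_2} ≠ {1}, a proper ideal, so the enlarged system stays consistent: p is independent of I, with normal form x_2.

Ideal membership is decidable via reduction modulo a Gröbner basis.

x_1x_2 + x_1 + x_2^2 is independent of I; its normal form modulo I is x_2.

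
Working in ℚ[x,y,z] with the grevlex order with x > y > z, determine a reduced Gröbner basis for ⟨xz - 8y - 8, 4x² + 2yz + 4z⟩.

f_1 = xz - 8y - 8, LT = xz.
f_2 = 4x² + 2yz + 4z, LT = x².

S(f_1,f_2): lcm = x²z. S = -½yz² - 8xy - z² - 8x.
  leading term yz²: no divisor's leading term divides it; move -½yz² to the remainder.
  leading term xy: no divisor's leading term divides it; move -8xy to the remainder.
  leading term z²: no divisor's leading term divides it; move -z² to the remainder.
  leading term x: no divisor's leading term divides it; move -8x to the remainder.
  remainder -½yz² - 8xy - z² - 8x ≠ 0; add g_3 = -½yz² - 8xy - z² - 8x to the basis.

The other S-polynomials (S(f_1,g_3), S(f_2,g_3)) all reduce to 0 modulo the current basis, so we have a Gröbner basis.

G = {yz² + 16xy + 2z² + 16x, x² + ½yz + z, xz - 8y - 8}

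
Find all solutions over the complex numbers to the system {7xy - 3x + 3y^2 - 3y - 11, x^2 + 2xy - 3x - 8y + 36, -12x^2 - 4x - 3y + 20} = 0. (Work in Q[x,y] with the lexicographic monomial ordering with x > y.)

{(-1, 4)}

Compute a lex Gröbner basis by Buchberger's algorithm.
f_1 = 7xy - 3x + 3y^2 - 3y - 11, LT = xy.
f_2 = x^2 + 2xy - 3x - 8y + 36, LT = x^2.
f_3 = -12x^2 - 4x - 3y + 20, LT = x^2.

S(f_1,f_2): lcm = x^2y. S = -3/7x^2 - 11/7xy^2 + 18/7xy - 11/7x + 8y^2 - 36y.
  reduce S modulo (f_1, f_2, f_3):
  remainder -575/343x + 33/49y^3 + 2108/343y^2 - 13966/343y + 6777/343 ≠ 0; add h_4 = -575/343x + 33/49y^3 + 2108/343y^2 - 13966/343y + 6777/343 to the basis.

S(f_1,f_3): lcm = x^2y. S = -3/7x^2 + 3/7xy^2 - 16/21xy - 11/7x - 1/4y^2 + 5/3y.
  reduce S modulo (f_1, f_2, f_3, h_4):
  remainder -738/575y^3 - 23511/2300y^2 + 113029/1725y - 28288/1725 ≠ 0; add h_5 = -738/575y^3 - 23511/2300y^2 + 113029/1725y - 28288/1725 to the basis.

S(f_2,f_3): lcm = x^2. S = 2xy - 10/3x - 33/4y + 113/3.
  reduce S modulo (f_1, f_2, f_3, h_4, h_5):
  remainder -165/82y^2 + 8701/4428y + 26939/1107 ≠ 0; add h_6 = -165/82y^2 + 8701/4428y + 26939/1107 to the basis.

S(f_1,h_4): lcm = xy. S = -3/7x + 231/575y^4 + 2108/575y^3 - 96037/4025y^2 + 45714/4025y - 11/7.
  reduce S modulo (f_1, f_2, f_3, h_4, h_5, h_6):
  remainder 469862239/19128960y - 469862239/4782240 ≠ 0; add h_7 = 469862239/19128960y - 469862239/4782240 to the basis.

The other S-polynomials (S(f_2,h_4), S(f_3,h_4), S(f_1,h_5), S(f_2,h_5), S(f_3,h_5), S(h_4,h_5), S(f_1,h_6), S(f_2,h_6), S(f_3,h_6), S(h_4,h_6), S(h_5,h_6), S(f_1,h_7), S(f_2,h_7), S(f_3,h_7), S(h_4,h_7), S(h_5,h_7), S(h_6,h_7)) all reduce to 0 modulo the current basis, so we have a Gröbner basis.
Inter-reduce: drop elements whose leading term is divisible by another's, tail-reduce, and make monic.
Reduced Gröbner basis: {x + 1, y - 4}.

The lex basis is triangular: the last element involves only y. Solving y - 4 = 0 gives y ∈ {4}; substituting each value into the earlier elements determines the remaining variables.
  y = 4: the earlier basis element becomes x + 1 = 0, giving x = -1 — point (-1, 4).
This is the nonlinear analogue of row-reducing a linear system.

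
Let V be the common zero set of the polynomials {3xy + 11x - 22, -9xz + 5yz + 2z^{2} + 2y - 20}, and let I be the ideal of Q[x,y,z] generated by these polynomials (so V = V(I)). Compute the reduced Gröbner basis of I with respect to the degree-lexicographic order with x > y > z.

f_1 = 3xy + 11x - 22, LT = xy.
f_2 = -9xz + 5yz + 2z^{2} + 2y - 20, LT = xz.

S(f_1,f_2): lcm = xyz. S = \tfrac{5}{9}y^{2}z + \tfrac{2}{9}yz^{2} + \tfrac{11}{3}xz + \tfrac{2}{9}y^{2} - \tfrac{20}{9}y - \tfrac{22}{3}z.
  reduce S modulo (f_1, f_2):
  remainder \tfrac{5}{9}y^{2}z + \tfrac{2}{9}yz^{2} + \tfrac{2}{9}y^{2} + \tfrac{55}{27}yz + \tfrac{22}{27}z^{2} - \tfrac{38}{27}y - \tfrac{22}{3}z - \tfrac{220}{27} ≠ 0; add g_3 = \tfrac{5}{9}y^{2}z + \tfrac{2}{9}yz^{2} + \tfrac{2}{9}y^{2} + \tfrac{55}{27}yz + \tfrac{22}{27}z^{2} - \tfrac{38}{27}y - \tfrac{22}{3}z - \tfrac{220}{27} to the basis.

The other S-polynomials (S(f_1,g_3), S(f_2,g_3)) all reduce to 0 modulo the current basis, so we have a Gröbner basis.

G = {y^{2}z + \tfrac{2}{5}yz^{2} + \tfrac{2}{5}y^{2} + \tfrac{11}{3}yz + \tfrac{22}{15}z^{2} - \tfrac{38}{15}y - \tfrac{66}{5}z - \tfrac{44}{3}, xy + \tfrac{11}{3}x - \tfrac{22}{3}, xz - \tfrac{5}{9}yz - \tfrac{2}{9}z^{2} - \tfrac{2}{9}y + \tfrac{20}{9}}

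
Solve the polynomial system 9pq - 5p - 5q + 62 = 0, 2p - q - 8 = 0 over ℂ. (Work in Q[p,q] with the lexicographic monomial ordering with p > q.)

Compute a lex Gröbner basis by Buchberger's algorithm.
f_1 = 9pq - 5p - 5q + 62, LT = pq.
f_2 = 2p - q - 8, LT = p.

S(f_1,f_2): lcm = pq. S = -5/9p + 1/2q^2 + 31/9q + 62/9.
  leading term p: subtract (-5/18)·f_2 from -5/9p + 1/2q^2 + 31/9q + 62/9 → 1/2q^2 + 19/6q + 14/3
  leading term q^2: no divisor's leading term divides it; move 1/2q^2 to the remainder.
  leading term q: no divisor's leading term divides it; move 19/6q to the remainder.
  leading term 1: no divisor's leading term divides it; move 14/3 to the remainder.
  remainder 1/2q^2 + 19/6q + 14/3 ≠ 0; add h_3 = 1/2q^2 + 19/6q + 14/3 to the basis.

S(f_1,h_3): lcm = pq^2. S = -62/9pq - 28/3p - 5/9q^2 + 62/9q.
  leading term pq: subtract (-62/81)·f_1 from -62/9pq - 28/3p - 5/9q^2 + 62/9q → -1066/81p - 5/9q^2 + 248/81q + 3844/81
  leading term p: subtract (-533/81)·f_2 from -1066/81p - 5/9q^2 + 248/81q + 3844/81 → -5/9q^2 - 95/27q - 140/27
  leading term q^2: subtract (-10/9)·h_3 from -5/9q^2 - 95/27q - 140/27 → 0
  remainder 0.

S(f_2,h_3): leading monomials are coprime, so the S-polynomial reduces to 0 (Buchberger's first criterion).
Every S-polynomial of the final basis reduces to 0, so we have a Gröbner basis.
Inter-reduce: drop elements whose leading term is divisible by another's, tail-reduce, and make monic.
Reduced Gröbner basis: {p - 1/2q - 4, q^2 + 19/3q + 28/3}.

Since the basis is lex-ordered, q^2 + 19/3q + 28/3 is univariate in q. Its roots are {-4, -7/3}. Back-substituting each root into the other basis elements fixes the other coordinates.
  q = -4: the earlier basis element becomes p - 2 = 0, giving p = 2 — point (2, -4).
  q = -7/3: the earlier basis element becomes p - 17/6 = 0, giving p = 17/6 — point (17/6, -7/3).
Each listed point satisfies every original equation (direct substitution).

{(2, -4), (17/6, -7/3)}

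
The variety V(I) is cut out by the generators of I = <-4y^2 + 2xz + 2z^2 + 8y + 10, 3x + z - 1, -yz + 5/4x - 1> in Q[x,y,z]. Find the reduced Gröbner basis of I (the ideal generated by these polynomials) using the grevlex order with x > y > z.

G = {z^3 + 1/2z^2 + 7/4y + 215/48z - 203/48, y^2 - 1/3z^2 - 2y - 1/6z - 5/2, yz + 5/12z + 7/12, x + 1/3z - 1/3}

f_1 = -4y^2 + 2xz + 2z^2 + 8y + 10, LT = y^2.
f_2 = 3x + z - 1, LT = x.
f_3 = -yz + 5/4x - 1, LT = yz.

S(f_1,f_2): leading monomials are coprime, so the S-polynomial reduces to 0 (Buchberger's first criterion).
S(f_1,f_3): lcm = y^2z. S = -1/2xz^2 - 1/2z^3 + 5/4xy - 2yz - y - 5/2z.
  leading term xz^2: subtract (-1/6z^2)·f_2 from -1/2xz^2 - 1/2z^3 + 5/4xy - 2yz - y - 5/2z → -1/3z^3 + 5/4xy - 2yz - 1/6z^2 - y - 5/2z
  leading term z^3: no divisor's leading term divides it; move -1/3z^3 to the remainder.
  leading term xy: subtract (5/12y)·f_2 from 5/4xy - 2yz - 1/6z^2 - y - 5/2z → -29/12yz - 1/6z^2 - 7/12y - 5/2z
  leading term yz: subtract (29/12)·f_3 from -29/12yz - 1/6z^2 - 7/12y - 5/2z → -1/6z^2 - 145/48x - 7/12y - 5/2z + 29/12
  leading term z^2: no divisor's leading term divides it; move -1/6z^2 to the remainder.
  leading term x: subtract (-145/144)·f_2 from -145/48x - 7/12y - 5/2z + 29/12 → -7/12y - 215/144z + 203/144
  leading term y: no divisor's leading term divides it; move -7/12y to the remainder.
  leading term z: no divisor's leading term divides it; move -215/144z to the remainder.
  leading term 1: no divisor's leading term divides it; move 203/144 to the remainder.
  remainder -1/3z^3 - 1/6z^2 - 7/12y - 215/144z + 203/144 ≠ 0; add g_4 = -1/3z^3 - 1/6z^2 - 7/12y - 215/144z + 203/144 to the basis.

S(f_2,f_3): leading monomials are coprime, so the S-polynomial reduces to 0 (Buchberger's first criterion).
S(f_1,g_4): leading monomials are coprime, so the S-polynomial reduces to 0 (Buchberger's first criterion).
S(f_2,g_4): leading monomials are coprime, so the S-polynomial reduces to 0 (Buchberger's first criterion).
S(f_3,g_4): lcm = yz^3. S = -5/4xz^2 - 1/2yz^2 - 7/4y^2 - 215/48yz + z^2 + 203/48y.
  leading term xz^2: subtract (-5/12z^2)·f_2 from -5/4xz^2 - 1/2yz^2 - 7/4y^2 - 215/48yz + z^2 + 203/48y → -1/2yz^2 + 5/12z^3 - 7/4y^2 - 215/48yz + 7/12z^2 + 203/48y
  leading term yz^2: subtract (1/2z)·f_3 from -1/2yz^2 + 5/12z^3 - 7/4y^2 - 215/48yz + 7/12z^2 + 203/48y → 5/12z^3 - 7/4y^2 - 5/8xz - 215/48yz + 7/12z^2 + 203/48y + 1/2z
  leading term z^3: subtract (-5/4)·g_4 from 5/12z^3 - 7/4y^2 - 5/8xz - 215/48yz + 7/12z^2 + 203/48y + 1/2z → -7/4y^2 - 5/8xz - 215/48yz + 3/8z^2 + 7/2y - 787/576z + 1015/576
  leading term y^2: subtract (7/16)·f_1 from -7/4y^2 - 5/8xz - 215/48yz + 3/8z^2 + 7/2y - 787/576z + 1015/576 → -3/2xz - 215/48yz - 1/2z^2 - 787/576z - 1505/576
  leading term xz: subtract (-1/2z)·f_2 from -3/2xz - 215/48yz - 1/2z^2 - 787/576z - 1505/576 → -215/48yz - 1075/576z - 1505/576
  leading term yz: subtract (215/48)·f_3 from -215/48yz - 1075/576z - 1505/576 → -1075/192x - 1075/576z + 1075/576
  leading term x: subtract (-1075/576)·f_2 from -1075/192x - 1075/576z + 1075/576 → 0
  remainder 0.

Every S-polynomial of the final basis reduces to 0, so we have a Gröbner basis.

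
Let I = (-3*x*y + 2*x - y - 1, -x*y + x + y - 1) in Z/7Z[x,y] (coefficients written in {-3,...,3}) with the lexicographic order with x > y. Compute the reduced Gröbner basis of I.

Buchberger's algorithm terminates because the ascending chain of leading-term ideals stabilizes.

f_1 = -3*x*y + 2*x - y - 1, LT = x*y.
f_2 = -x*y + x + y - 1, LT = x*y.

S(f_1,f_2): lcm = x*y. S = -2*x - y - 3.
  leading term x: no divisor's leading term divides it; move -2*x to the remainder.
  leading term y: no divisor's leading term divides it; move -y to the remainder.
  leading term 1: no divisor's leading term divides it; move -3 to the remainder.
  remainder -2*x - y - 3 ≠ 0; add g_3 = -2*x - y - 3 to the basis.

S(f_1,g_3): lcm = x*y. S = -3*x + 3*y**2 - 2.
  leading term x: subtract (-2)·g_3 from -3*x + 3*y**2 - 2 → 3*y**2 - 2*y - 1
  leading term y**2: no divisor's leading term divides it; move 3*y**2 to the remainder.
  leading term y: no divisor's leading term divides it; move -2*y to the remainder.
  leading term 1: no divisor's leading term divides it; move -1 to the remainder.
  remainder 3*y**2 - 2*y - 1 ≠ 0; add g_4 = 3*y**2 - 2*y - 1 to the basis.

S(f_2,g_3): lcm = x*y. S = -x + 3*y**2 + y + 1.
  leading term x: subtract (-3)·g_3 from -x + 3*y**2 + y + 1 → 3*y**2 - 2*y - 1
  leading term y**2: subtract (1)·g_4 from 3*y**2 - 2*y - 1 → 0
  remainder 0.

S(f_1,g_4): lcm = x*y**2. S = -2*x - 2*y**2 - 2*y.
  leading term x: subtract (1)·g_3 from -2*x - 2*y**2 - 2*y → -2*y**2 - y + 3
  leading term y**2: subtract (-3)·g_4 from -2*y**2 - y + 3 → 0
  remainder 0.

S(f_2,g_4): lcm = x*y**2. S = 2*x*y - 2*x - y**2 + y.
  leading term x*y: subtract (-3)·f_1 from 2*x*y - 2*x - y**2 + y → -3*x - y**2 - 2*y - 3
  leading term x: subtract (-2)·g_3 from -3*x - y**2 - 2*y - 3 → -y**2 + 3*y - 2
  leading term y**2: subtract (2)·g_4 from -y**2 + 3*y - 2 → 0
  remainder 0.

S(g_3,g_4): leading monomials are coprime, so the S-polynomial reduces to 0 (Buchberger's first criterion).
Every S-polynomial of the final basis reduces to 0, so we have a Gröbner basis.
Inter-reduce: drop elements whose leading term is divisible by another's, tail-reduce, and make monic.

G = {x - 3*y - 2, y**2 - 3*y + 2}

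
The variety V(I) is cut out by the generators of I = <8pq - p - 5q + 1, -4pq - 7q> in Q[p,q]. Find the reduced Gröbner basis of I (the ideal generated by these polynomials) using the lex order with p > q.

f_1 = 8pq - p - 5q + 1, LT = pq.
f_2 = -4pq - 7q, LT = pq.

S(f_1,f_2): lcm = pq. S = -1/8p - 19/8q + 1/8.
  reduce S modulo (f_1, f_2):
  remainder -1/8p - 19/8q + 1/8 ≠ 0; add g_3 = -1/8p - 19/8q + 1/8 to the basis.

S(f_1,g_3): lcm = pq. S = -1/8p - 19q^2 + 3/8q + 1/8.
  reduce S modulo (f_1, f_2, g_3):
  remainder -19q^2 + 11/4q ≠ 0; add g_4 = -19q^2 + 11/4q to the basis.

The other S-polynomials (S(f_2,g_3), S(f_1,g_4), S(f_2,g_4), S(g_3,g_4)) all reduce to 0 modulo the current basis, so we have a Gröbner basis.
Inter-reduce: drop elements whose leading term is divisible by another's, tail-reduce, and make monic.

G = {p + 19q - 1, q^2 - 11/76q}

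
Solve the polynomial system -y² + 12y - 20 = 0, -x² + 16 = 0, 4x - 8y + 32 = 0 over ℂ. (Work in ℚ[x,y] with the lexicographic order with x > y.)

{(-4, 2)}

Compute a lex Gröbner basis by Buchberger's algorithm.
f_1 = -y² + 12y - 20, LT = y².
f_2 = -x² + 16, LT = x².
f_3 = 4x - 8y + 32, LT = x.

S(f_2,f_3): lcm = x². S = 2xy - 8x - 16.
  leading term xy: subtract (½y)·f_3 from 2xy - 8x - 16 → -8x + 4y² - 16y - 16
  leading term x: subtract (-2)·f_3 from -8x + 4y² - 16y - 16 → 4y² - 32y + 48
  leading term y²: subtract (-4)·f_1 from 4y² - 32y + 48 → 16y - 32
  leading term y: no divisor's leading term divides it; move 16y to the remainder.
  leading term 1: no divisor's leading term divides it; move -32 to the remainder.
  remainder 16y - 32 ≠ 0; add h_4 = 16y - 32 to the basis.

The other S-polynomials (S(f_1,f_2), S(f_1,f_3), S(f_1,h_4), S(f_2,h_4), S(f_3,h_4)) all reduce to 0 modulo the current basis, so we have a Gröbner basis.
Inter-reduce: drop elements whose leading term is divisible by another's, tail-reduce, and make monic.
Reduced Gröbner basis: {x + 4, y - 2}.

Since the basis is lex-ordered, y - 2 is univariate in y. Its roots are {2}. Back-substituting each root into the other basis elements fixes the other coordinates.
  y = 2: the earlier basis element becomes x + 4 = 0, giving x = -4 — point (-4, 2).
This is the nonlinear analogue of row-reducing a linear system.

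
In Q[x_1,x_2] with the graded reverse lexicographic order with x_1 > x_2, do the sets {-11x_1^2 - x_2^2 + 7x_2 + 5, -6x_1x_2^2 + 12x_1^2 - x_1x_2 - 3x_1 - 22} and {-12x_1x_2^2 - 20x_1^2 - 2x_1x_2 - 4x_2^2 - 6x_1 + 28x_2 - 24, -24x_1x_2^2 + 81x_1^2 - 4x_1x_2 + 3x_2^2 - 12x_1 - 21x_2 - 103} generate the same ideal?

Yes, the ideals are equal.

Two ideals are equal iff their reduced Gröbner bases coincide (the reduced basis is unique for a fixed ordering).
Buchberger on the first generating set:
f_1 = -11x_1^2 - x_2^2 + 7x_2 + 5, LT = x_1^2.
f_2 = -6x_1x_2^2 + 12x_1^2 - x_1x_2 - 3x_1 - 22, LT = x_1x_2^2.

S(f_1,f_2): lcm = x_1^2x_2^2. S = 1/11x_2^4 + 2x_1^3 - 1/6x_1^2x_2 - 7/11x_2^3 - 1/2x_1^2 - 5/11x_2^2 - 11/3x_1.
  leading term x_2^4: no divisor's leading term divides it; move 1/11x_2^4 to the remainder.
  leading term x_1^3: subtract (-2/11x_1)·f_1 from 2x_1^3 - 1/6x_1^2x_2 - 7/11x_2^3 - 1/2x_1^2 - 5/11x_2^2 - 11/3x_1 → -1/6x_1^2x_2 - 2/11x_1x_2^2 - 7/11x_2^3 - 1/2x_1^2 + 14/11x_1x_2 - 5/11x_2^2 - 91/33x_1
  leading term x_1^2x_2: subtract (1/66x_2)·f_1 from -1/6x_1^2x_2 - 2/11x_1x_2^2 - 7/11x_2^3 - 1/2x_1^2 + 14/11x_1x_2 - 5/11x_2^2 - 91/33x_1 → -2/11x_1x_2^2 - 41/66x_2^3 - 1/2x_1^2 + 14/11x_1x_2 - 37/66x_2^2 - 91/33x_1 - 5/66x_2
  leading term x_1x_2^2: subtract (1/33)·f_2 from -2/11x_1x_2^2 - 41/66x_2^3 - 1/2x_1^2 + 14/11x_1x_2 - 37/66x_2^2 - 91/33x_1 - 5/66x_2 → -41/66x_2^3 - 19/22x_1^2 + 43/33x_1x_2 - 37/66x_2^2 - 8/3x_1 - 5/66x_2 + 2/3
  leading term x_2^3: no divisor's leading term divides it; move -41/66x_2^3 to the remainder.
  leading term x_1^2: subtract (19/242)·f_1 from -19/22x_1^2 + 43/33x_1x_2 - 37/66x_2^2 - 8/3x_1 - 5/66x_2 + 2/3 → 43/33x_1x_2 - 175/363x_2^2 - 8/3x_1 - 227/363x_2 + 199/726
  leading term x_1x_2: no divisor's leading term divides it; move 43/33x_1x_2 to the remainder.
  leading term x_2^2: no divisor's leading term divides it; move -175/363x_2^2 to the remainder.
  leading term x_1: no divisor's leading term divides it; move -8/3x_1 to the remainder.
  leading term x_2: no divisor's leading term divides it; move -227/363x_2 to the remainder.
  leading term 1: no divisor's leading term divides it; move 199/726 to the remainder.
  remainder 1/11x_2^4 - 41/66x_2^3 + 43/33x_1x_2 - 175/363x_2^2 - 8/3x_1 - 227/363x_2 + 199/726 ≠ 0; add g_3 = 1/11x_2^4 - 41/66x_2^3 + 43/33x_1x_2 - 175/363x_2^2 - 8/3x_1 - 227/363x_2 + 199/726 to the basis.

The other S-polynomials (S(f_1,g_3), S(f_2,g_3)) all reduce to 0 modulo the current basis, so we have a Gröbner basis.
Inter-reduce: drop elements whose leading term is divisible by another's, tail-reduce, and make monic.
Reduced Gröbner basis: {x_2^4 - 41/6x_2^3 + 43/3x_1x_2 - 175/33x_2^2 - 88/3x_1 - 227/33x_2 + 199/66, x_1x_2^2 + 1/6x_1x_2 + 2/11x_2^2 + 1/2x_1 - 14/11x_2 + 91/33, x_1^2 + 1/11x_2^2 - 7/11x_2 - 5/11}.

Buchberger on the second generating set:
h_1 = -12x_1x_2^2 - 20x_1^2 - 2x_1x_2 - 4x_2^2 - 6x_1 + 28x_2 - 24, LT = x_1x_2^2.
h_2 = -24x_1x_2^2 + 81x_1^2 - 4x_1x_2 + 3x_2^2 - 12x_1 - 21x_2 - 103, LT = x_1x_2^2.

S(h_1,h_2): lcm = x_1x_2^2. S = 121/24x_1^2 + 11/24x_2^2 - 77/24x_2 - 55/24.
  leading term x_1^2: no divisor's leading term divides it; move 121/24x_1^2 to the remainder.
  leading term x_2^2: no divisor's leading term divides it; move 11/24x_2^2 to the remainder.
  leading term x_2: no divisor's leading term divides it; move -77/24x_2 to the remainder.
  leading term 1: no divisor's leading term divides it; move -55/24 to the remainder.
  remainder 121/24x_1^2 + 11/24x_2^2 - 77/24x_2 - 55/24 ≠ 0; add k_3 = 121/24x_1^2 + 11/24x_2^2 - 77/24x_2 - 55/24 to the basis.

S(h_1,k_3): lcm = x_1^2x_2^2. S = -1/11x_2^4 + 5/3x_1^3 + 1/6x_1^2x_2 + 1/3x_1x_2^2 + 7/11x_2^3 + 1/2x_1^2 - 7/3x_1x_2 + 5/11x_2^2 + 2x_1.
  leading term x_2^4: no divisor's leading term divides it; move -1/11x_2^4 to the remainder.
  leading term x_1^3: subtract (40/121x_1)·k_3 from 5/3x_1^3 + 1/6x_1^2x_2 + 1/3x_1x_2^2 + 7/11x_2^3 + 1/2x_1^2 - 7/3x_1x_2 + 5/11x_2^2 + 2x_1 → 1/6x_1^2x_2 + 2/11x_1x_2^2 + 7/11x_2^3 + 1/2x_1^2 - 14/11x_1x_2 + 5/11x_2^2 + 91/33x_1
  leading term x_1^2x_2: subtract (4/121x_2)·k_3 from 1/6x_1^2x_2 + 2/11x_1x_2^2 + 7/11x_2^3 + 1/2x_1^2 - 14/11x_1x_2 + 5/11x_2^2 + 91/33x_1 → 2/11x_1x_2^2 + 41/66x_2^3 + 1/2x_1^2 - 14/11x_1x_2 + 37/66x_2^2 + 91/33x_1 + 5/66x_2
  leading term x_1x_2^2: subtract (-1/66)·h_1 from 2/11x_1x_2^2 + 41/66x_2^3 + 1/2x_1^2 - 14/11x_1x_2 + 37/66x_2^2 + 91/33x_1 + 5/66x_2 → 41/66x_2^3 + 13/66x_1^2 - 43/33x_1x_2 + 1/2x_2^2 + 8/3x_1 + 1/2x_2 - 4/11
  leading term x_2^3: no divisor's leading term divides it; move 41/66x_2^3 to the remainder.
  leading term x_1^2: subtract (52/1331)·k_3 from 13/66x_1^2 - 43/33x_1x_2 + 1/2x_2^2 + 8/3x_1 + 1/2x_2 - 4/11 → -43/33x_1x_2 + 175/363x_2^2 + 8/3x_1 + 227/363x_2 - 199/726
  leading term x_1x_2: no divisor's leading term divides it; move -43/33x_1x_2 to the remainder.
  leading term x_2^2: no divisor's leading term divides it; move 175/363x_2^2 to the remainder.
  leading term x_1: no divisor's leading term divides it; move 8/3x_1 to the remainder.
  leading term x_2: no divisor's leading term divides it; move 227/363x_2 to the remainder.
  leading term 1: no divisor's leading term divides it; move -199/726 to the remainder.
  remainder -1/11x_2^4 + 41/66x_2^3 - 43/33x_1x_2 + 175/363x_2^2 + 8/3x_1 + 227/363x_2 - 199/726 ≠ 0; add k_4 = -1/11x_2^4 + 41/66x_2^3 - 43/33x_1x_2 + 175/363x_2^2 + 8/3x_1 + 227/363x_2 - 199/726 to the basis.

The other S-polynomials (S(h_2,k_3), S(h_1,k_4), S(h_2,k_4), S(k_3,k_4)) all reduce to 0 modulo the current basis, so we have a Gröbner basis.
Inter-reduce: drop elements whose leading term is divisible by another's, tail-reduce, and make monic.
Reduced Gröbner basis: {x_2^4 - 41/6x_2^3 + 43/3x_1x_2 - 175/33x_2^2 - 88/3x_1 - 227/33x_2 + 199/66, x_1x_2^2 + 1/6x_1x_2 + 2/11x_2^2 + 1/2x_1 - 14/11x_2 + 91/33, x_1^2 + 1/11x_2^2 - 7/11x_2 - 5/11}.

Same reduced basis, so the two generating sets span the same ideal.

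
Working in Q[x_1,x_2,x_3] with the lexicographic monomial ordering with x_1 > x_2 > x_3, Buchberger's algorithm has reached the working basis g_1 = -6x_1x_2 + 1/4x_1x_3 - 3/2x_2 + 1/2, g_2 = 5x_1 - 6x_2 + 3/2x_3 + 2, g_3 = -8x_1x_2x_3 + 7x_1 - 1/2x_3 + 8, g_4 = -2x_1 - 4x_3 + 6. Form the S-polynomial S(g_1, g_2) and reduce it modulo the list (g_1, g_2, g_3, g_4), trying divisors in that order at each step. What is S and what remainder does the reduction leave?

lcm(LM(g_1), LM(g_2)) = x_1x_2.
S = (lcm/LT(g_1))·g_1 − (lcm/LT(g_2))·g_2 = -1/24x_1x_3 + 6/5x_2^2 - 3/10x_2x_3 - 3/20x_2 - 1/12.
Reduce S modulo (g_1, g_2, g_3, g_4) in that order:
  leading term x_1x_3: subtract (-1/120x_3)·g_2 from -1/24x_1x_3 + 6/5x_2^2 - 3/10x_2x_3 - 3/20x_2 - 1/12 → 6/5x_2^2 - 7/20x_2x_3 - 3/20x_2 + 1/80x_3^2 + 1/60x_3 - 1/12
  leading term x_2^2: no divisor's leading term divides it; move 6/5x_2^2 to the remainder.
  leading term x_2x_3: no divisor's leading term divides it; move -7/20x_2x_3 to the remainder.
  leading term x_2: no divisor's leading term divides it; move -3/20x_2 to the remainder.
  leading term x_3^2: no divisor's leading term divides it; move 1/80x_3^2 to the remainder.
  leading term x_3: no divisor's leading term divides it; move 1/60x_3 to the remainder.
  leading term 1: no divisor's leading term divides it; move -1/12 to the remainder.
The remainder 6/5x_2^2 - 7/20x_2x_3 - 3/20x_2 + 1/80x_3^2 + 1/60x_3 - 1/12 is nonzero, so it would be added as the next basis element.

S(g_1, g_2) = -1/24x_1x_3 + 6/5x_2^2 - 3/10x_2x_3 - 3/20x_2 - 1/12; remainder on division = 6/5x_2^2 - 7/20x_2x_3 - 3/20x_2 + 1/80x_3^2 + 1/60x_3 - 1/12.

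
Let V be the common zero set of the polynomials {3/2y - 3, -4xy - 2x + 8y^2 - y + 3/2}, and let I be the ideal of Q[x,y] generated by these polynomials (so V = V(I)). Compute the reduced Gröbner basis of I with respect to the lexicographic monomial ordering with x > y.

f_1 = 3/2y - 3, LT = y.
f_2 = -4xy - 2x + 8y^2 - y + 3/2, LT = xy.

S(f_1,f_2): lcm = xy. S = -5/2x + 2y^2 - 1/4y + 3/8.
  leading term x: no divisor's leading term divides it; move -5/2x to the remainder.
  leading term y^2: subtract (4/3y)·f_1 from 2y^2 - 1/4y + 3/8 → 15/4y + 3/8
  leading term y: subtract (5/2)·f_1 from 15/4y + 3/8 → 63/8
  leading term 1: no divisor's leading term divides it; move 63/8 to the remainder.
  remainder -5/2x + 63/8 ≠ 0; add g_3 = -5/2x + 63/8 to the basis.

The other S-polynomials (S(f_1,g_3), S(f_2,g_3)) all reduce to 0 modulo the current basis, so we have a Gröbner basis.
Inter-reduce: drop elements whose leading term is divisible by another's, tail-reduce, and make monic.

G = {x - 63/20, y - 2}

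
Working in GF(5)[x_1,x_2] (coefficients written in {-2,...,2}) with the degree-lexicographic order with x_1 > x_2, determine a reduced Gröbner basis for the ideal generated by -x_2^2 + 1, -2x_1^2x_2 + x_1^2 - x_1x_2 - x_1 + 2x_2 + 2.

G = {x_1^2 + x_1x_2 + x_1 - 2x_2 - 2, x_2^2 - 1}

This is the nonlinear analogue of row-reducing a linear system.

f_1 = -x_2^2 + 1, LT = x_2^2.
f_2 = -2x_1^2x_2 + x_1^2 - x_1x_2 - x_1 + 2x_2 + 2, LT = x_1^2x_2.

S(f_1,f_2): lcm = x_1^2x_2^2. S = -2x_1^2x_2 + 2x_1x_2^2 - x_1^2 + 2x_1x_2 + x_2^2 + x_2.
  reduce S modulo (f_1, f_2):
  remainder -2x_1^2 - 2x_1x_2 - 2x_1 - x_2 - 1 ≠ 0; add g_3 = -2x_1^2 - 2x_1x_2 - 2x_1 - x_2 - 1 to the basis.

The other S-polynomials (S(f_1,g_3), S(f_2,g_3)) all reduce to 0 modulo the current basis, so we have a Gröbner basis.
Inter-reduce: drop elements whose leading term is divisible by another's, tail-reduce, and make monic.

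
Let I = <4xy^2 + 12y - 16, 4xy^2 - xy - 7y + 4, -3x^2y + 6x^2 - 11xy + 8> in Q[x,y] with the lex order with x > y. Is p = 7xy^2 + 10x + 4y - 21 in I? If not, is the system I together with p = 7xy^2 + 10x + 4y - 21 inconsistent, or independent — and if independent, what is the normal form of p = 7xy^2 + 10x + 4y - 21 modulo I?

7xy^2 + 10x + 4y - 21 lies in I (it reduces to 0).

First compute the reduced Gröbner basis of I by Buchberger's algorithm.
f_1 = 4xy^2 + 12y - 16, LT = xy^2.
f_2 = 4xy^2 - xy - 7y + 4, LT = xy^2.
f_3 = -3x^2y + 6x^2 - 11xy + 8, LT = x^2y.

S(f_1,f_2): lcm = xy^2. S = 1/4xy + 19/4y - 5.
  leading term xy: no divisor's leading term divides it; move 1/4xy to the remainder.
  leading term y: no divisor's leading term divides it; move 19/4y to the remainder.
  leading term 1: no divisor's leading term divides it; move -5 to the remainder.
  remainder 1/4xy + 19/4y - 5 ≠ 0; add h_4 = 1/4xy + 19/4y - 5 to the basis.

S(f_1,f_3): lcm = x^2y^2. S = 2x^2y - 11/3xy^2 + 3xy - 4x + 8/3y.
  leading term x^2y: subtract (-2/3)·f_3 from 2x^2y - 11/3xy^2 + 3xy - 4x + 8/3y → 4x^2 - 11/3xy^2 - 13/3xy - 4x + 8/3y + 16/3
  leading term x^2: no divisor's leading term divides it; move 4x^2 to the remainder.
  leading term xy^2: subtract (-11/12)·f_1 from -11/3xy^2 - 13/3xy - 4x + 8/3y + 16/3 → -13/3xy - 4x + 41/3y - 28/3
  leading term xy: subtract (-52/3)·h_4 from -13/3xy - 4x + 41/3y - 28/3 → -4x + 96y - 96
  leading term x: no divisor's leading term divides it; move -4x to the remainder.
  leading term y: no divisor's leading term divides it; move 96y to the remainder.
  leading term 1: no divisor's leading term divides it; move -96 to the remainder.
  remainder 4x^2 - 4x + 96y - 96 ≠ 0; add h_5 = 4x^2 - 4x + 96y - 96 to the basis.

S(f_2,f_3): lcm = x^2y^2. S = 7/4x^2y - 11/3xy^2 - 7/4xy + x + 8/3y.
  leading term x^2y: subtract (-7/12)·f_3 from 7/4x^2y - 11/3xy^2 - 7/4xy + x + 8/3y → 7/2x^2 - 11/3xy^2 - 49/6xy + x + 8/3y + 14/3
  leading term x^2: subtract (7/8)·h_5 from 7/2x^2 - 11/3xy^2 - 49/6xy + x + 8/3y + 14/3 → -11/3xy^2 - 49/6xy + 9/2x - 244/3y + 266/3
  leading term xy^2: subtract (-11/12)·f_1 from -11/3xy^2 - 49/6xy + 9/2x - 244/3y + 266/3 → -49/6xy + 9/2x - 211/3y + 74
  leading term xy: subtract (-98/3)·h_4 from -49/6xy + 9/2x - 211/3y + 74 → 9/2x + 509/6y - 268/3
  leading term x: no divisor's leading term divides it; move 9/2x to the remainder.
  leading term y: no divisor's leading term divides it; move 509/6y to the remainder.
  leading term 1: no divisor's leading term divides it; move -268/3 to the remainder.
  remainder 9/2x + 509/6y - 268/3 ≠ 0; add h_6 = 9/2x + 509/6y - 268/3 to the basis.

S(f_1,h_4): lcm = xy^2. S = -19y^2 + 23y - 4.
  leading term y^2: no divisor's leading term divides it; move -19y^2 to the remainder.
  leading term y: no divisor's leading term divides it; move 23y to the remainder.
  leading term 1: no divisor's leading term divides it; move -4 to the remainder.
  remainder -19y^2 + 23y - 4 ≠ 0; add h_7 = -19y^2 + 23y - 4 to the basis.

S(f_1,h_5): lcm = x^2y^2. S = xy^2 + 3xy - 4x - 24y^3 + 24y^2.
  leading term xy^2: subtract (1/4)·f_1 from xy^2 + 3xy - 4x - 24y^3 + 24y^2 → 3xy - 4x - 24y^3 + 24y^2 - 3y + 4
  leading term xy: subtract (12)·h_4 from 3xy - 4x - 24y^3 + 24y^2 - 3y + 4 → -4x - 24y^3 + 24y^2 - 60y + 64
  leading term x: subtract (-8/9)·h_6 from -4x - 24y^3 + 24y^2 - 60y + 64 → -24y^3 + 24y^2 + 416/27y - 416/27
  leading term y^3: subtract (24/19y)·h_7 from -24y^3 + 24y^2 + 416/27y - 416/27 → -96/19y^2 + 10496/513y - 416/27
  leading term y^2: subtract (96/361)·h_7 from -96/19y^2 + 10496/513y - 416/27 → 139808/9747y - 139808/9747
  leading term y: no divisor's leading term divides it; move 139808/9747y to the remainder.
  leading term 1: no divisor's leading term divides it; move -139808/9747 to the remainder.
  remainder 139808/9747y - 139808/9747 ≠ 0; add h_8 = 139808/9747y - 139808/9747 to the basis.

The other S-polynomials (S(f_2,h_4), S(f_3,h_4), S(f_2,h_5), S(f_3,h_5), S(h_4,h_5), S(f_1,h_6), S(f_2,h_6), S(f_3,h_6), S(h_4,h_6), S(h_5,h_6), S(f_1,h_7), S(f_2,h_7), S(f_3,h_7), S(h_4,h_7), S(h_5,h_7), S(h_6,h_7), S(f_1,h_8), S(f_2,h_8), S(f_3,h_8), S(h_4,h_8), S(h_5,h_8), S(h_6,h_8), S(h_7,h_8)) all reduce to 0 modulo the current basis, so we have a Gröbner basis.
Inter-reduce: drop elements whose leading term is divisible by another's, tail-reduce, and make monic.
Reduced Gröbner basis: {x - 1, y - 1}.
Label its elements g_1 = x - 1, g_2 = y - 1.

Reduce p = 7xy^2 + 10x + 4y - 21 modulo G:
  leading term xy^2: subtract (7y^2)·g_1 from 7xy^2 + 10x + 4y - 21 → 10x + 7y^2 + 4y - 21
  leading term x: subtract (10)·g_1 from 10x + 7y^2 + 4y - 21 → 7y^2 + 4y - 11
  leading term y^2: subtract (7y)·g_2 from 7y^2 + 4y - 11 → 11y - 11
  leading term y: subtract (11)·g_2 from 11y - 11 → 0
  normal form = 0.
Since the normal form is 0, p ∈ I.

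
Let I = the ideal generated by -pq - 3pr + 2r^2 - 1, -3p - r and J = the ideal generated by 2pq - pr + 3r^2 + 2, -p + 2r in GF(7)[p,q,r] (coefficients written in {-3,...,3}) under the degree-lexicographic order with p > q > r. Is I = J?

Yes, the ideals are equal.

Two ideals are equal iff their reduced Gröbner bases coincide (the reduced basis is unique for a fixed ordering).
Buchberger on the first generating set:
f_1 = -pq - 3pr + 2r^2 - 1, LT = pq.
f_2 = -3p - r, LT = p.

S(f_1,f_2): lcm = pq. S = 3pr + 2qr - 2r^2 + 1.
  leading term pr: subtract (-r)·f_2 from 3pr + 2qr - 2r^2 + 1 → 2qr - 3r^2 + 1
  leading term qr: no divisor's leading term divides it; move 2qr to the remainder.
  leading term r^2: no divisor's leading term divides it; move -3r^2 to the remainder.
  leading term 1: no divisor's leading term divides it; move 1 to the remainder.
  remainder 2qr - 3r^2 + 1 ≠ 0; add g_3 = 2qr - 3r^2 + 1 to the basis.

The other S-polynomials (S(f_1,g_3), S(f_2,g_3)) all reduce to 0 modulo the current basis, so we have a Gröbner basis.
Inter-reduce: drop elements whose leading term is divisible by another's, tail-reduce, and make monic.
Reduced Gröbner basis: {qr + 2r^2 - 3, p - 2r}.

Buchberger on the second generating set:
h_1 = 2pq - pr + 3r^2 + 2, LT = pq.
h_2 = -p + 2r, LT = p.

S(h_1,h_2): lcm = pq. S = 3pr + 2qr - 2r^2 + 1.
  leading term pr: subtract (-3r)·h_2 from 3pr + 2qr - 2r^2 + 1 → 2qr - 3r^2 + 1
  leading term qr: no divisor's leading term divides it; move 2qr to the remainder.
  leading term r^2: no divisor's leading term divides it; move -3r^2 to the remainder.
  leading term 1: no divisor's leading term divides it; move 1 to the remainder.
  remainder 2qr - 3r^2 + 1 ≠ 0; add k_3 = 2qr - 3r^2 + 1 to the basis.

The other S-polynomials (S(h_1,k_3), S(h_2,k_3)) all reduce to 0 modulo the current basis, so we have a Gröbner basis.
Inter-reduce: drop elements whose leading term is divisible by another's, tail-reduce, and make monic.
Reduced Gröbner basis: {qr + 2r^2 - 3, p - 2r}.

Same reduced basis, so the two generating sets span the same ideal.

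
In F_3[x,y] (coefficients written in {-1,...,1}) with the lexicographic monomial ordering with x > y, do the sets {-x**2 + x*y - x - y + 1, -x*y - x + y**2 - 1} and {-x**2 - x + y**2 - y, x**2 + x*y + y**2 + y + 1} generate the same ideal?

No, the ideals differ.

Equality of ideals is decidable: compute both reduced Gröbner bases (unique for the ordering) and check whether they agree.
Buchberger on the first generating set:
f_1 = -x**2 + x*y - x - y + 1, LT = x**2.
f_2 = -x*y - x + y**2 - 1, LT = x*y.

S(f_1,f_2): lcm = x**2*y. S = -x**2 + x*y - x + y**2 - y.
  leading term x**2: subtract (1)·f_1 from -x**2 + x*y - x + y**2 - y → y**2 - 1
  leading term y**2: no divisor's leading term divides it; move y**2 to the remainder.
  leading term 1: no divisor's leading term divides it; move -1 to the remainder.
  remainder y**2 - 1 ≠ 0; add g_3 = y**2 - 1 to the basis.

The other S-polynomials (S(f_1,g_3), S(f_2,g_3)) all reduce to 0 modulo the current basis, so we have a Gröbner basis.
Inter-reduce: drop elements whose leading term is divisible by another's, tail-reduce, and make monic.
Reduced Gröbner basis: {x**2 - x + y - 1, x*y + x, y**2 - 1}.

Buchberger on the second generating set:
h_1 = -x**2 - x + y**2 - y, LT = x**2.
h_2 = x**2 + x*y + y**2 + y + 1, LT = x**2.

S(h_1,h_2): lcm = x**2. S = -x*y + x + y**2 - 1.
  leading term x*y: no divisor's leading term divides it; move -x*y to the remainder.
  leading term x: no divisor's leading term divides it; move x to the remainder.
  leading term y**2: no divisor's leading term divides it; move y**2 to the remainder.
  leading term 1: no divisor's leading term divides it; move -1 to the remainder.
  remainder -x*y + x + y**2 - 1 ≠ 0; add k_3 = -x*y + x + y**2 - 1 to the basis.

S(h_1,k_3): lcm = x**2*y. S = x**2 + x*y**2 + x*y - x - y**3 + y**2.
  leading term x**2: subtract (-1)·h_1 from x**2 + x*y**2 + x*y - x - y**3 + y**2 → x*y**2 + x*y + x - y**3 - y**2 - y
  leading term x*y**2: subtract (-y)·k_3 from x*y**2 + x*y + x - y**3 - y**2 - y → -x*y + x - y**2 + y
  leading term x*y: subtract (1)·k_3 from -x*y + x - y**2 + y → y**2 + y + 1
  leading term y**2: no divisor's leading term divides it; move y**2 to the remainder.
  leading term y: no divisor's leading term divides it; move y to the remainder.
  leading term 1: no divisor's leading term divides it; move 1 to the remainder.
  remainder y**2 + y + 1 ≠ 0; add k_4 = y**2 + y + 1 to the basis.

The other S-polynomials (S(h_2,k_3), S(h_1,k_4), S(h_2,k_4), S(k_3,k_4)) all reduce to 0 modulo the current basis, so we have a Gröbner basis.
Inter-reduce: drop elements whose leading term is divisible by another's, tail-reduce, and make monic.
Reduced Gröbner basis: {x**2 + x - y + 1, x*y - x + y - 1, y**2 + y + 1}.

The bases are distinct; the ideals are different.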